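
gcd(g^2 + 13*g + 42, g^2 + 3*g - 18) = g + 6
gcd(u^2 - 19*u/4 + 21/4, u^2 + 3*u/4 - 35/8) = u - 7/4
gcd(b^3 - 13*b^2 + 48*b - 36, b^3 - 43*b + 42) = b^2 - 7*b + 6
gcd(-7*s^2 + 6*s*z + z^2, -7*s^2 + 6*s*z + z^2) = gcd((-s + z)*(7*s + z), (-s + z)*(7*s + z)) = -7*s^2 + 6*s*z + z^2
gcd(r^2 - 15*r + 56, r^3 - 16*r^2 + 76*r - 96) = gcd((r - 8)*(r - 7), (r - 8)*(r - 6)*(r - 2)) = r - 8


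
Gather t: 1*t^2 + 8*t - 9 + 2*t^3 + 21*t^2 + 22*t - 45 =2*t^3 + 22*t^2 + 30*t - 54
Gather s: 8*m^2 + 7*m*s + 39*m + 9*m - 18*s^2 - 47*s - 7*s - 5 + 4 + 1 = 8*m^2 + 48*m - 18*s^2 + s*(7*m - 54)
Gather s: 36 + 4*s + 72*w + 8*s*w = s*(8*w + 4) + 72*w + 36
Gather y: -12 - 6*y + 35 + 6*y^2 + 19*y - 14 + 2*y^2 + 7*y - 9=8*y^2 + 20*y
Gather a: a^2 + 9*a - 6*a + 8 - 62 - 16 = a^2 + 3*a - 70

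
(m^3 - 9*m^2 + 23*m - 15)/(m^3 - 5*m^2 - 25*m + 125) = (m^2 - 4*m + 3)/(m^2 - 25)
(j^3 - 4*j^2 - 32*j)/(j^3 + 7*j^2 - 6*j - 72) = j*(j - 8)/(j^2 + 3*j - 18)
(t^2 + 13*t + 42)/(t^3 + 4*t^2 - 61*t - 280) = (t + 6)/(t^2 - 3*t - 40)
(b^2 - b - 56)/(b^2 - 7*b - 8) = (b + 7)/(b + 1)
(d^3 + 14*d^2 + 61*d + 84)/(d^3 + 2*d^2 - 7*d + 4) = (d^2 + 10*d + 21)/(d^2 - 2*d + 1)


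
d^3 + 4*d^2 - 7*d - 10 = (d - 2)*(d + 1)*(d + 5)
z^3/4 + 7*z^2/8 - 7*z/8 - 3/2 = (z/4 + 1/4)*(z - 3/2)*(z + 4)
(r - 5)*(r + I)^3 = r^4 - 5*r^3 + 3*I*r^3 - 3*r^2 - 15*I*r^2 + 15*r - I*r + 5*I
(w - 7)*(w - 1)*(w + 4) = w^3 - 4*w^2 - 25*w + 28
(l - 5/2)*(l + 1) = l^2 - 3*l/2 - 5/2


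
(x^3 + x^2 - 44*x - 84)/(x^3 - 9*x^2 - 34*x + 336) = (x + 2)/(x - 8)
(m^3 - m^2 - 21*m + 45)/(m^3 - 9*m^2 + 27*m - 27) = (m + 5)/(m - 3)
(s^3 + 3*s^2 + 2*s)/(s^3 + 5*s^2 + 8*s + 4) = s/(s + 2)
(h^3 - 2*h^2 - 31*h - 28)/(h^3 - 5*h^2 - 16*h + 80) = (h^2 - 6*h - 7)/(h^2 - 9*h + 20)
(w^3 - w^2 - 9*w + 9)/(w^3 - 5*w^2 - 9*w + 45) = (w - 1)/(w - 5)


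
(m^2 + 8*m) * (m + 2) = m^3 + 10*m^2 + 16*m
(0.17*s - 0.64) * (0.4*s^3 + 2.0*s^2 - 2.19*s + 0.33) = 0.068*s^4 + 0.084*s^3 - 1.6523*s^2 + 1.4577*s - 0.2112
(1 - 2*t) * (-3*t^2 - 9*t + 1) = 6*t^3 + 15*t^2 - 11*t + 1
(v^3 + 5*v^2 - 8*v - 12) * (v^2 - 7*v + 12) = v^5 - 2*v^4 - 31*v^3 + 104*v^2 - 12*v - 144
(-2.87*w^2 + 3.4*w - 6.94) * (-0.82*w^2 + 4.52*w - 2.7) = 2.3534*w^4 - 15.7604*w^3 + 28.8078*w^2 - 40.5488*w + 18.738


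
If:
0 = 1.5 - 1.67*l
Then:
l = 0.90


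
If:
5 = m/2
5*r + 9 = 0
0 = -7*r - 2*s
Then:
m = 10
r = -9/5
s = 63/10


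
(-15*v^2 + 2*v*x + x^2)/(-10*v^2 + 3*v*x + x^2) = (-3*v + x)/(-2*v + x)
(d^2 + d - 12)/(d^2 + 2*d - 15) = (d + 4)/(d + 5)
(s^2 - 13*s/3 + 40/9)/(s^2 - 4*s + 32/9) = (3*s - 5)/(3*s - 4)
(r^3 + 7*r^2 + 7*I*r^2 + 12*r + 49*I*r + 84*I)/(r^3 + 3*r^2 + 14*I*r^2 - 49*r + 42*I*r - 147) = (r + 4)/(r + 7*I)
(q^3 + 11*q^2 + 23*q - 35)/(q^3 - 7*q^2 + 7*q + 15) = (q^3 + 11*q^2 + 23*q - 35)/(q^3 - 7*q^2 + 7*q + 15)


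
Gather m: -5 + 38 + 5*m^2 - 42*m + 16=5*m^2 - 42*m + 49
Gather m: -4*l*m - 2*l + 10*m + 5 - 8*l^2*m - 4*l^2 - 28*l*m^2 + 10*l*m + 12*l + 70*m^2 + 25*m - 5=-4*l^2 + 10*l + m^2*(70 - 28*l) + m*(-8*l^2 + 6*l + 35)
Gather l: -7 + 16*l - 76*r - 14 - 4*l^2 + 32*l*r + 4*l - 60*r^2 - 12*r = -4*l^2 + l*(32*r + 20) - 60*r^2 - 88*r - 21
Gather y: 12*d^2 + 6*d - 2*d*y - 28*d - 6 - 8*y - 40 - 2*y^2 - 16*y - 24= 12*d^2 - 22*d - 2*y^2 + y*(-2*d - 24) - 70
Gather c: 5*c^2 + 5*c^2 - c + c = 10*c^2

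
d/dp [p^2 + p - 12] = 2*p + 1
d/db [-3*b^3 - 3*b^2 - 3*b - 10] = -9*b^2 - 6*b - 3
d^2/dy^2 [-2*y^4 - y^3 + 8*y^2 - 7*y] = -24*y^2 - 6*y + 16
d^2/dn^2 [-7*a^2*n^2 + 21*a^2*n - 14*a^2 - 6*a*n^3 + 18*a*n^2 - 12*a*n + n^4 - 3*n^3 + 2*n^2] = -14*a^2 - 36*a*n + 36*a + 12*n^2 - 18*n + 4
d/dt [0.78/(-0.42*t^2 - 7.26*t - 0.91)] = (0.6552*t + 5.6628)/(0.42*t^2 + 7.26*t + 0.91)^2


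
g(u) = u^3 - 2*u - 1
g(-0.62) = 0.00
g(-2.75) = -16.30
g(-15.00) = -3346.00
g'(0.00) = -2.00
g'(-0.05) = -1.99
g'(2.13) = 11.61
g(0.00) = -1.00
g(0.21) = -1.41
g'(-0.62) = -0.85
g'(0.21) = -1.87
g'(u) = 3*u^2 - 2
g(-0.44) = -0.21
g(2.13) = 4.40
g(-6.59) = -274.01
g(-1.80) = -3.23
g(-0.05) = -0.90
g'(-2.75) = 20.69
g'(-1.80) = 7.72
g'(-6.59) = 128.28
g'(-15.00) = 673.00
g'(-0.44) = -1.42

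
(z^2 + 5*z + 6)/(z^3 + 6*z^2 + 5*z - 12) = (z + 2)/(z^2 + 3*z - 4)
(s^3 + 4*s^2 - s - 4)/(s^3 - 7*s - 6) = (s^2 + 3*s - 4)/(s^2 - s - 6)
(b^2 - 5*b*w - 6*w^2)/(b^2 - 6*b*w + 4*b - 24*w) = (b + w)/(b + 4)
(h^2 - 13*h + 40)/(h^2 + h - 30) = (h - 8)/(h + 6)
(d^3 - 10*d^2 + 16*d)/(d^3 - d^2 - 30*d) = (-d^2 + 10*d - 16)/(-d^2 + d + 30)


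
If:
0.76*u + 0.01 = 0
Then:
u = -0.01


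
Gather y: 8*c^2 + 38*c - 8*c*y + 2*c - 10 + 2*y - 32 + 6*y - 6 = 8*c^2 + 40*c + y*(8 - 8*c) - 48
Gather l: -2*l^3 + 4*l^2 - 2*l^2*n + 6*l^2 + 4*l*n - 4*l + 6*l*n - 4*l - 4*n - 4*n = -2*l^3 + l^2*(10 - 2*n) + l*(10*n - 8) - 8*n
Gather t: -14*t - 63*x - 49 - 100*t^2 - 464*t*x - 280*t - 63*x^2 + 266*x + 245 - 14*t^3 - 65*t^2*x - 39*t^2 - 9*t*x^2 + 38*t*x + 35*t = -14*t^3 + t^2*(-65*x - 139) + t*(-9*x^2 - 426*x - 259) - 63*x^2 + 203*x + 196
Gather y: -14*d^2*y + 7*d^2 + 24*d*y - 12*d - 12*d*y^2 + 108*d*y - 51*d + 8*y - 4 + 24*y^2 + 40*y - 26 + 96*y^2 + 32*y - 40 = 7*d^2 - 63*d + y^2*(120 - 12*d) + y*(-14*d^2 + 132*d + 80) - 70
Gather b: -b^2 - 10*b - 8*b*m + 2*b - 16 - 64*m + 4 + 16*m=-b^2 + b*(-8*m - 8) - 48*m - 12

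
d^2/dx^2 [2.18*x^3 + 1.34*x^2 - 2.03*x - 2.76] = 13.08*x + 2.68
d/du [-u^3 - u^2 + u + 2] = -3*u^2 - 2*u + 1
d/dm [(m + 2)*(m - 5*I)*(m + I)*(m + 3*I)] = 4*m^3 + m^2*(6 - 3*I) + m*(34 - 4*I) + 34 + 15*I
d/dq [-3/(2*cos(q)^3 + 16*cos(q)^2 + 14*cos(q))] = 3*(3*sin(q)^2 - 16*cos(q) - 10)*sin(q)/(2*(cos(q)^2 + 8*cos(q) + 7)^2*cos(q)^2)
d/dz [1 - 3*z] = -3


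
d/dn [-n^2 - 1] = -2*n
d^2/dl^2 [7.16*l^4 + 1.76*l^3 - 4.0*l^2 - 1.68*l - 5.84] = 85.92*l^2 + 10.56*l - 8.0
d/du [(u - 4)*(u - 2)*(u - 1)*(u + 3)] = 4*u^3 - 12*u^2 - 14*u + 34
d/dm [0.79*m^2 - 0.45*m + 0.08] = 1.58*m - 0.45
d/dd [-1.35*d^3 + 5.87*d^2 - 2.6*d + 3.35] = -4.05*d^2 + 11.74*d - 2.6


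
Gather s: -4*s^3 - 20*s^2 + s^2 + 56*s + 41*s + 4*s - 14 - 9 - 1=-4*s^3 - 19*s^2 + 101*s - 24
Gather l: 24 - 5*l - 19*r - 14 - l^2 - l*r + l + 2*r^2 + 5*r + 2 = -l^2 + l*(-r - 4) + 2*r^2 - 14*r + 12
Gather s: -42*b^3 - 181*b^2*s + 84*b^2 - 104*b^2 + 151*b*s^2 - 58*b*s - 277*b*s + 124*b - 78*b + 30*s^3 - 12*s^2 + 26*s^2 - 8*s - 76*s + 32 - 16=-42*b^3 - 20*b^2 + 46*b + 30*s^3 + s^2*(151*b + 14) + s*(-181*b^2 - 335*b - 84) + 16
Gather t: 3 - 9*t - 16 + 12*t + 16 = 3*t + 3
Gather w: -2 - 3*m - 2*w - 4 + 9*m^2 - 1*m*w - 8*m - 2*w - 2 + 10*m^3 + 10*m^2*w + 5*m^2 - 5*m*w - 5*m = 10*m^3 + 14*m^2 - 16*m + w*(10*m^2 - 6*m - 4) - 8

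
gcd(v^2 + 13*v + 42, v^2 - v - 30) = 1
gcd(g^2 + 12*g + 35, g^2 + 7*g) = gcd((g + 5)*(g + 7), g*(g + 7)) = g + 7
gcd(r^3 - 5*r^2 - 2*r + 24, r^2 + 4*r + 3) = 1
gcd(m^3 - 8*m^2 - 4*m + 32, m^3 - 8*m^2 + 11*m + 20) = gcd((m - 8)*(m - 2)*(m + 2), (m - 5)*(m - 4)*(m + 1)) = 1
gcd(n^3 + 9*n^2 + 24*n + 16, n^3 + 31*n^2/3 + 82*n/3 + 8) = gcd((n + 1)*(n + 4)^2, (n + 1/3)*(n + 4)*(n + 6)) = n + 4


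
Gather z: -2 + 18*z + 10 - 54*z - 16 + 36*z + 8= 0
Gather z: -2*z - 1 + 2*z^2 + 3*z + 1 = 2*z^2 + z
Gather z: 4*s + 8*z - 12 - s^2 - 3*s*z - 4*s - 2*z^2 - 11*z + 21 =-s^2 - 2*z^2 + z*(-3*s - 3) + 9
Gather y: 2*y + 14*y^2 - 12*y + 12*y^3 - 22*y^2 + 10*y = 12*y^3 - 8*y^2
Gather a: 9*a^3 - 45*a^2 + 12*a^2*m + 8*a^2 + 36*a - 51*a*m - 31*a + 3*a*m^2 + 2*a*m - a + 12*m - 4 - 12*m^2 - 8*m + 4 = 9*a^3 + a^2*(12*m - 37) + a*(3*m^2 - 49*m + 4) - 12*m^2 + 4*m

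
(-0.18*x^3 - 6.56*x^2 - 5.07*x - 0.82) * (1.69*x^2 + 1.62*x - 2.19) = -0.3042*x^5 - 11.378*x^4 - 18.8013*x^3 + 4.7672*x^2 + 9.7749*x + 1.7958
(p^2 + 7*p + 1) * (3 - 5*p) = -5*p^3 - 32*p^2 + 16*p + 3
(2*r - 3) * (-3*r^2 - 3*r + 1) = -6*r^3 + 3*r^2 + 11*r - 3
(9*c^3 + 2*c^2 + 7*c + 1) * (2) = 18*c^3 + 4*c^2 + 14*c + 2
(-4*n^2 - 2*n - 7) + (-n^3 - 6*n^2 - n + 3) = -n^3 - 10*n^2 - 3*n - 4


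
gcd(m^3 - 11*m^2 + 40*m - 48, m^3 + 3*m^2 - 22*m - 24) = m - 4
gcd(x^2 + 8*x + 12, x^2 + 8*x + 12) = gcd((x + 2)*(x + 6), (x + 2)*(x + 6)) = x^2 + 8*x + 12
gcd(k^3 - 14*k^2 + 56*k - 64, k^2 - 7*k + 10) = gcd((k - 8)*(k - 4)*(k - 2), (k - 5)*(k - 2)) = k - 2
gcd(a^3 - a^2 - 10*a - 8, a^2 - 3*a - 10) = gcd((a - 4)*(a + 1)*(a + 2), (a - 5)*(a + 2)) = a + 2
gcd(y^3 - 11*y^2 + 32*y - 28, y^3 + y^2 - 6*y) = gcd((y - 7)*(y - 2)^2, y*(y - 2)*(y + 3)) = y - 2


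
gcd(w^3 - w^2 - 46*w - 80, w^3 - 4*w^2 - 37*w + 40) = w^2 - 3*w - 40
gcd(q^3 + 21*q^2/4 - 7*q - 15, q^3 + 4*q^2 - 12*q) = q^2 + 4*q - 12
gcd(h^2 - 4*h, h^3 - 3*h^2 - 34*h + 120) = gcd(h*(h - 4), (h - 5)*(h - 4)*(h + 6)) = h - 4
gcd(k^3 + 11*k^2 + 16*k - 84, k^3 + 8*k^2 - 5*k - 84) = k + 7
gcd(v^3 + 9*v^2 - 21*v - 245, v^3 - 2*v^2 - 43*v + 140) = v^2 + 2*v - 35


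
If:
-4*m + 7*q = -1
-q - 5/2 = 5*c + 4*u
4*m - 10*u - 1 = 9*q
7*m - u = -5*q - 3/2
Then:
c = -1719/3490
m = -53/698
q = -65/349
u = 13/349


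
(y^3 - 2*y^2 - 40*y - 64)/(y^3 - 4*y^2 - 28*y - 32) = (y + 4)/(y + 2)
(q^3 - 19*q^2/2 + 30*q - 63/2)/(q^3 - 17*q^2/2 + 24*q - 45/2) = (2*q - 7)/(2*q - 5)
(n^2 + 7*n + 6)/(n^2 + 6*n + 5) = (n + 6)/(n + 5)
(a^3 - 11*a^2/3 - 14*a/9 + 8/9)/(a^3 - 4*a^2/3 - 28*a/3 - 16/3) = (a - 1/3)/(a + 2)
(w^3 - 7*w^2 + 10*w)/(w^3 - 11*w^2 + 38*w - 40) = w/(w - 4)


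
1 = 1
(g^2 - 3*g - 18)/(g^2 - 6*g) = (g + 3)/g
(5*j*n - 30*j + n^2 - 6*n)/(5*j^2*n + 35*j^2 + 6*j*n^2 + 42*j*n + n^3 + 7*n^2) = (n - 6)/(j*n + 7*j + n^2 + 7*n)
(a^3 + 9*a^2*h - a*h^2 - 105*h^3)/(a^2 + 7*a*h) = a + 2*h - 15*h^2/a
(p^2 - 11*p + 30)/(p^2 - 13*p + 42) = (p - 5)/(p - 7)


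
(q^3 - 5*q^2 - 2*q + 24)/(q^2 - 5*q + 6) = (q^2 - 2*q - 8)/(q - 2)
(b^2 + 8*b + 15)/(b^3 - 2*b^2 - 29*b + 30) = (b + 3)/(b^2 - 7*b + 6)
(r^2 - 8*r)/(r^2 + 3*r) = (r - 8)/(r + 3)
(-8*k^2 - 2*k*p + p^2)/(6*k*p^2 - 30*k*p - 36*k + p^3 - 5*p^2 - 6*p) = (8*k^2 + 2*k*p - p^2)/(-6*k*p^2 + 30*k*p + 36*k - p^3 + 5*p^2 + 6*p)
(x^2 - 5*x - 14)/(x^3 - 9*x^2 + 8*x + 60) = (x - 7)/(x^2 - 11*x + 30)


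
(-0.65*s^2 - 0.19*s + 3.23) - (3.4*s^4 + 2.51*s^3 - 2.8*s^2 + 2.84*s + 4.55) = -3.4*s^4 - 2.51*s^3 + 2.15*s^2 - 3.03*s - 1.32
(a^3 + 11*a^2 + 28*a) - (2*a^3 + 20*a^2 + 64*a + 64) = -a^3 - 9*a^2 - 36*a - 64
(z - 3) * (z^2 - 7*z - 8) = z^3 - 10*z^2 + 13*z + 24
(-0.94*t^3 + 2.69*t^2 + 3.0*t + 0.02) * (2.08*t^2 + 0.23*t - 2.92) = -1.9552*t^5 + 5.379*t^4 + 9.6035*t^3 - 7.1232*t^2 - 8.7554*t - 0.0584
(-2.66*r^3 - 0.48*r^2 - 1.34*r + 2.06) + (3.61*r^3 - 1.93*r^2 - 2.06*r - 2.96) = 0.95*r^3 - 2.41*r^2 - 3.4*r - 0.9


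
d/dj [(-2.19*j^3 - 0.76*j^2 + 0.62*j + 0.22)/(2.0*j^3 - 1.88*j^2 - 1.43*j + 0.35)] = (5.6372*j^4 + 3.7834*j^3 - 1.3671*j^2 + 0.2952*j + 0.5316)/(4.0*j^6 - 7.52*j^5 - 2.1856*j^4 + 6.7768*j^3 + 0.7289*j^2 - 1.001*j + 0.1225)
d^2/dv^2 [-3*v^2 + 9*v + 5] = -6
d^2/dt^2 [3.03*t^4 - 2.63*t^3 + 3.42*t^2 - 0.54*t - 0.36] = 36.36*t^2 - 15.78*t + 6.84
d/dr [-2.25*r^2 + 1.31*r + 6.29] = 1.31 - 4.5*r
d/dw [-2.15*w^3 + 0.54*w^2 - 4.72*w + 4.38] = -6.45*w^2 + 1.08*w - 4.72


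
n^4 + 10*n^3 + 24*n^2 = n^2*(n + 4)*(n + 6)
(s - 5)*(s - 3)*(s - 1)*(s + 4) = s^4 - 5*s^3 - 13*s^2 + 77*s - 60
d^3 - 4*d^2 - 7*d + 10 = (d - 5)*(d - 1)*(d + 2)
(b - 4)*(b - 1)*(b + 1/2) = b^3 - 9*b^2/2 + 3*b/2 + 2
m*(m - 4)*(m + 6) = m^3 + 2*m^2 - 24*m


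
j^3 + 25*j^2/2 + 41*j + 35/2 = (j + 1/2)*(j + 5)*(j + 7)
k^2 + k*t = k*(k + t)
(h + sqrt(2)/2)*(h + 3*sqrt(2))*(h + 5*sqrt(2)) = h^3 + 17*sqrt(2)*h^2/2 + 38*h + 15*sqrt(2)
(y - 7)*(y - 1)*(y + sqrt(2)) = y^3 - 8*y^2 + sqrt(2)*y^2 - 8*sqrt(2)*y + 7*y + 7*sqrt(2)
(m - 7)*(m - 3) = m^2 - 10*m + 21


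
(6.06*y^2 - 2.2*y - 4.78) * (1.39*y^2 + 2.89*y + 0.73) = 8.4234*y^4 + 14.4554*y^3 - 8.5784*y^2 - 15.4202*y - 3.4894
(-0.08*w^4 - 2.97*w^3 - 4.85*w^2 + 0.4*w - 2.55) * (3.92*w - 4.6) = -0.3136*w^5 - 11.2744*w^4 - 5.35*w^3 + 23.878*w^2 - 11.836*w + 11.73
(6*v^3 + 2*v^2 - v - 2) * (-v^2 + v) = -6*v^5 + 4*v^4 + 3*v^3 + v^2 - 2*v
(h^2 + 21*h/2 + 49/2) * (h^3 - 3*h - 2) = h^5 + 21*h^4/2 + 43*h^3/2 - 67*h^2/2 - 189*h/2 - 49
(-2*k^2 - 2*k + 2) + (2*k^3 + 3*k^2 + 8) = 2*k^3 + k^2 - 2*k + 10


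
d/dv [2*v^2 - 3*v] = 4*v - 3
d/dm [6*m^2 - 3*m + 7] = 12*m - 3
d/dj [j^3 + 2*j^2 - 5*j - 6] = 3*j^2 + 4*j - 5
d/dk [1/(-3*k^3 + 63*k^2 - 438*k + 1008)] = (k^2 - 14*k + 146/3)/(k^3 - 21*k^2 + 146*k - 336)^2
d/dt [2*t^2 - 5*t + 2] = 4*t - 5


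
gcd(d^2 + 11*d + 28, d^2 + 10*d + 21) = d + 7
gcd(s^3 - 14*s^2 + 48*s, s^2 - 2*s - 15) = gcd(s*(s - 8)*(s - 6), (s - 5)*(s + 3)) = 1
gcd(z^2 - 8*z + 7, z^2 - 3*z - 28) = z - 7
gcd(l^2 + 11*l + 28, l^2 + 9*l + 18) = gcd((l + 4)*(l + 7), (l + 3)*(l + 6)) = 1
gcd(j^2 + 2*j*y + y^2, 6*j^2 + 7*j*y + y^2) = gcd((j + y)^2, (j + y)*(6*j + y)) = j + y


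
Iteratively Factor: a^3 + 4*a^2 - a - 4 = (a + 4)*(a^2 - 1) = (a + 1)*(a + 4)*(a - 1)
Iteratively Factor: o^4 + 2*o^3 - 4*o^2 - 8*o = (o - 2)*(o^3 + 4*o^2 + 4*o) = (o - 2)*(o + 2)*(o^2 + 2*o) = (o - 2)*(o + 2)^2*(o)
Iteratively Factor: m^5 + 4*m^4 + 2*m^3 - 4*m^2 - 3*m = (m + 1)*(m^4 + 3*m^3 - m^2 - 3*m) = (m + 1)*(m + 3)*(m^3 - m) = m*(m + 1)*(m + 3)*(m^2 - 1) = m*(m - 1)*(m + 1)*(m + 3)*(m + 1)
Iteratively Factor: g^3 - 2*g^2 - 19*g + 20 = (g - 5)*(g^2 + 3*g - 4) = (g - 5)*(g + 4)*(g - 1)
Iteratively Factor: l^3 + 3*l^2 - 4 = (l - 1)*(l^2 + 4*l + 4) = (l - 1)*(l + 2)*(l + 2)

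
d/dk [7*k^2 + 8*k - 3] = 14*k + 8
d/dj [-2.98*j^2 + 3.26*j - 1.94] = 3.26 - 5.96*j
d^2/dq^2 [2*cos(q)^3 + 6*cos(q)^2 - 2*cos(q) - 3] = cos(q)/2 - 12*cos(2*q) - 9*cos(3*q)/2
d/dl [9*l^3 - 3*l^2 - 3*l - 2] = 27*l^2 - 6*l - 3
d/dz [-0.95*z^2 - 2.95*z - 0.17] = -1.9*z - 2.95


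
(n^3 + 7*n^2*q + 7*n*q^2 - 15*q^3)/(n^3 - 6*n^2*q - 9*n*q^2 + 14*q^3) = (-n^2 - 8*n*q - 15*q^2)/(-n^2 + 5*n*q + 14*q^2)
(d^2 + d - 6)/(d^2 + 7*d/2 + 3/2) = 2*(d - 2)/(2*d + 1)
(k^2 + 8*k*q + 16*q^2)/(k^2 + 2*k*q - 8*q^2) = (-k - 4*q)/(-k + 2*q)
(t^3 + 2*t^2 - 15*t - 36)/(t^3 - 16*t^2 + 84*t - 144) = (t^2 + 6*t + 9)/(t^2 - 12*t + 36)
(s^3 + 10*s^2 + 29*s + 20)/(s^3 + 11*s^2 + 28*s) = (s^2 + 6*s + 5)/(s*(s + 7))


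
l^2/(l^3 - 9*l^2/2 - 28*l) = 2*l/(2*l^2 - 9*l - 56)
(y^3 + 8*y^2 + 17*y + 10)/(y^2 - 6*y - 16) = (y^2 + 6*y + 5)/(y - 8)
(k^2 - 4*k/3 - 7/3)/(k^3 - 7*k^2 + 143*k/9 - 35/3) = 3*(k + 1)/(3*k^2 - 14*k + 15)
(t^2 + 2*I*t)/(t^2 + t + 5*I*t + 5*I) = t*(t + 2*I)/(t^2 + t + 5*I*t + 5*I)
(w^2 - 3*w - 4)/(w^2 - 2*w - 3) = (w - 4)/(w - 3)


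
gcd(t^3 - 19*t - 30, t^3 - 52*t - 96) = t + 2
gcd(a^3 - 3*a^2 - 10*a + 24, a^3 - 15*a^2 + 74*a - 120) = a - 4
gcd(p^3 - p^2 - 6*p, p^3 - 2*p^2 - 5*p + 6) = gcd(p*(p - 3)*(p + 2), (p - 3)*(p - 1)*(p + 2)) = p^2 - p - 6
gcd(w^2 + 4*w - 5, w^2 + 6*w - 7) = w - 1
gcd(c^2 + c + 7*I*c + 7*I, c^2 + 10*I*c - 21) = c + 7*I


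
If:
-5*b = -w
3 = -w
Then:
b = -3/5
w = -3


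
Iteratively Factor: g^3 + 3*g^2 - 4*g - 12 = (g - 2)*(g^2 + 5*g + 6) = (g - 2)*(g + 3)*(g + 2)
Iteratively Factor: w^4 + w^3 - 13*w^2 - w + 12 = (w + 1)*(w^3 - 13*w + 12) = (w - 1)*(w + 1)*(w^2 + w - 12) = (w - 1)*(w + 1)*(w + 4)*(w - 3)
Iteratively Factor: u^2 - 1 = (u + 1)*(u - 1)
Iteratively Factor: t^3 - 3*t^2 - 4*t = (t + 1)*(t^2 - 4*t) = (t - 4)*(t + 1)*(t)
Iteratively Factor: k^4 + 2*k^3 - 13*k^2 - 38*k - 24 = (k - 4)*(k^3 + 6*k^2 + 11*k + 6) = (k - 4)*(k + 1)*(k^2 + 5*k + 6) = (k - 4)*(k + 1)*(k + 3)*(k + 2)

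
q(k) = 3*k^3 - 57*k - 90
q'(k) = 9*k^2 - 57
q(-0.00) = -90.00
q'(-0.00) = -57.00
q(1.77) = -174.25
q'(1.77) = -28.80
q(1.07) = -147.31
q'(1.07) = -46.70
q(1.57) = -167.88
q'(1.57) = -34.82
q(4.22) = -105.09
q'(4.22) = 103.28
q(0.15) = -98.54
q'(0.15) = -56.80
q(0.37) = -110.94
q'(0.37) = -55.77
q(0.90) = -139.11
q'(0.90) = -49.71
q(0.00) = -90.00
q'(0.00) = -57.00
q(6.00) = 216.00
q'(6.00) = 267.00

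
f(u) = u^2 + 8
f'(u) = 2*u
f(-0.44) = 8.19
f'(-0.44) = -0.88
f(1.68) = 10.82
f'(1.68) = 3.36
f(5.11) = 34.11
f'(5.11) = 10.22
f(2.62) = 14.86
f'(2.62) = 5.24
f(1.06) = 9.12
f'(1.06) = 2.12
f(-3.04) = 17.24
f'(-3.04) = -6.08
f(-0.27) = 8.07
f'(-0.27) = -0.54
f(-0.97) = 8.94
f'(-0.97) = -1.94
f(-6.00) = 44.00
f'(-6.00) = -12.00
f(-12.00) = 152.00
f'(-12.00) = -24.00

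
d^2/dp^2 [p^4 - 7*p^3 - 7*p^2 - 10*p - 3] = 12*p^2 - 42*p - 14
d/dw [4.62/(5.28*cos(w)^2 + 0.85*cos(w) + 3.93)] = (48.7872*cos(w) + 3.927)*sin(w)/(5.28*cos(w)^2 + 0.85*cos(w) + 3.93)^2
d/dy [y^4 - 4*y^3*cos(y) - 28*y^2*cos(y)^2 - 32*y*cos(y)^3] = 4*y^3*sin(y) + 4*y^3 + 28*y^2*sin(2*y) - 12*y^2*cos(y) + 96*y*sin(y)*cos(y)^2 - 56*y*cos(y)^2 - 32*cos(y)^3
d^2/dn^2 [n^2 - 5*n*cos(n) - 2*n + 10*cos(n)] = 5*n*cos(n) - 10*sqrt(2)*cos(n + pi/4) + 2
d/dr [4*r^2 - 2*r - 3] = 8*r - 2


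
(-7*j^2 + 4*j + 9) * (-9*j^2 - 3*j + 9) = 63*j^4 - 15*j^3 - 156*j^2 + 9*j + 81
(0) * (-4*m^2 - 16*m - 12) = 0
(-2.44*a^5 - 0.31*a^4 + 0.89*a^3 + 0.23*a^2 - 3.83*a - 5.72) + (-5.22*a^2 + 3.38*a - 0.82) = -2.44*a^5 - 0.31*a^4 + 0.89*a^3 - 4.99*a^2 - 0.45*a - 6.54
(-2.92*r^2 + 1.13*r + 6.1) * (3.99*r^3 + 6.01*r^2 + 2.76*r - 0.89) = -11.6508*r^5 - 13.0405*r^4 + 23.0711*r^3 + 42.3786*r^2 + 15.8303*r - 5.429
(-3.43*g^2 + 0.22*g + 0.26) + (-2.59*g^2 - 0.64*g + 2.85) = -6.02*g^2 - 0.42*g + 3.11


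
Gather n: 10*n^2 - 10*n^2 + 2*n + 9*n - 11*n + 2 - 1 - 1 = 0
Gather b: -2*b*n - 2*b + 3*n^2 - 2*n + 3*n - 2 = b*(-2*n - 2) + 3*n^2 + n - 2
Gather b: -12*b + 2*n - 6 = -12*b + 2*n - 6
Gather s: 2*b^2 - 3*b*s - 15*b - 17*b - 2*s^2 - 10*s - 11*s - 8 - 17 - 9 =2*b^2 - 32*b - 2*s^2 + s*(-3*b - 21) - 34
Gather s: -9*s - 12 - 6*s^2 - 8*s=-6*s^2 - 17*s - 12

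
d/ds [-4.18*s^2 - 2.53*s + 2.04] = -8.36*s - 2.53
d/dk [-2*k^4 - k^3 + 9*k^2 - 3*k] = -8*k^3 - 3*k^2 + 18*k - 3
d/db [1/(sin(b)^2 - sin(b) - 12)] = (1 - 2*sin(b))*cos(b)/(sin(b) + cos(b)^2 + 11)^2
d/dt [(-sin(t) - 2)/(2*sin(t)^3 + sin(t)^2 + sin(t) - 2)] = (4*sin(t)^3 + 13*sin(t)^2 + 4*sin(t) + 4)*cos(t)/(2*sin(t)^3 + sin(t)^2 + sin(t) - 2)^2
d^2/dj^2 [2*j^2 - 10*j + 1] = 4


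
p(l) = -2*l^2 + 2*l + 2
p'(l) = 2 - 4*l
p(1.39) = 0.92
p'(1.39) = -3.56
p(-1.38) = -4.57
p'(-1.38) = 7.52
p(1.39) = 0.92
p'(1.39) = -3.56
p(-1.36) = -4.42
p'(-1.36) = 7.44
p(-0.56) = 0.25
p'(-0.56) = 4.24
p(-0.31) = 1.19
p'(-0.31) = 3.24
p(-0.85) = -1.14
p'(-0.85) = 5.40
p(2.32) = -4.12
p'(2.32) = -7.28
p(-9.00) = -178.00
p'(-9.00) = 38.00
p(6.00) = -58.00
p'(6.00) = -22.00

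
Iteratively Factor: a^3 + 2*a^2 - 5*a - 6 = (a + 1)*(a^2 + a - 6) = (a + 1)*(a + 3)*(a - 2)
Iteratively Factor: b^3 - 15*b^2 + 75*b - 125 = (b - 5)*(b^2 - 10*b + 25) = (b - 5)^2*(b - 5)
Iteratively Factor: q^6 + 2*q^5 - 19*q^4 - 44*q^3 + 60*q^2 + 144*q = (q + 3)*(q^5 - q^4 - 16*q^3 + 4*q^2 + 48*q) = (q - 4)*(q + 3)*(q^4 + 3*q^3 - 4*q^2 - 12*q) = (q - 4)*(q - 2)*(q + 3)*(q^3 + 5*q^2 + 6*q) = (q - 4)*(q - 2)*(q + 3)^2*(q^2 + 2*q) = (q - 4)*(q - 2)*(q + 2)*(q + 3)^2*(q)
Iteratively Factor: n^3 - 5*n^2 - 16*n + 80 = (n - 5)*(n^2 - 16) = (n - 5)*(n + 4)*(n - 4)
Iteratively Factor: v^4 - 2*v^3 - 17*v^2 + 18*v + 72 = (v - 3)*(v^3 + v^2 - 14*v - 24) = (v - 3)*(v + 2)*(v^2 - v - 12) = (v - 4)*(v - 3)*(v + 2)*(v + 3)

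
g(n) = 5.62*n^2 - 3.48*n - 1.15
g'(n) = 11.24*n - 3.48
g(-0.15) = -0.50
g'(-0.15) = -5.17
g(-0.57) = 2.66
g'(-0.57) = -9.89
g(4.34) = 89.60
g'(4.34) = 45.30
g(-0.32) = 0.54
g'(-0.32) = -7.08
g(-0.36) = 0.83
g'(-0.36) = -7.53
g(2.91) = 36.31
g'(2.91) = 29.23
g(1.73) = 9.65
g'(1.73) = 15.97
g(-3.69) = 88.21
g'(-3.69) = -44.96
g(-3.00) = 59.87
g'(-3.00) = -37.20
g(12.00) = 766.37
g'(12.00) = 131.40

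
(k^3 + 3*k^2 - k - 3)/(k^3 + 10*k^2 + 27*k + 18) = (k - 1)/(k + 6)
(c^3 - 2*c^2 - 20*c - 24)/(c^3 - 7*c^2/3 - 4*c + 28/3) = 3*(c^2 - 4*c - 12)/(3*c^2 - 13*c + 14)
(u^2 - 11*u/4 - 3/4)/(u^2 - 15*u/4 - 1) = (u - 3)/(u - 4)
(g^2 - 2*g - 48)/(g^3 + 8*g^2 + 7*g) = (g^2 - 2*g - 48)/(g*(g^2 + 8*g + 7))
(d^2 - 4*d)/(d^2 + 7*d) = (d - 4)/(d + 7)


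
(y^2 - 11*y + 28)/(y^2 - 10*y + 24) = (y - 7)/(y - 6)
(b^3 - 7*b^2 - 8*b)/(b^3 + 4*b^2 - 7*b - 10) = b*(b - 8)/(b^2 + 3*b - 10)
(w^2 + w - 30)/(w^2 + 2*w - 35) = (w + 6)/(w + 7)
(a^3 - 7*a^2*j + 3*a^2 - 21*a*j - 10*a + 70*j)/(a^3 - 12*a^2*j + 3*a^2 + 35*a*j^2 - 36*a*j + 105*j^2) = (a^2 + 3*a - 10)/(a^2 - 5*a*j + 3*a - 15*j)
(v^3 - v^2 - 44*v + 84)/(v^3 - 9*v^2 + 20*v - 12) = (v + 7)/(v - 1)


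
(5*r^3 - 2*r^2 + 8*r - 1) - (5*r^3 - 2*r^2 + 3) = 8*r - 4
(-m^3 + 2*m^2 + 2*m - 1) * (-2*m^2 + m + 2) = 2*m^5 - 5*m^4 - 4*m^3 + 8*m^2 + 3*m - 2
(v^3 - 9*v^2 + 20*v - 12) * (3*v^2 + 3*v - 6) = 3*v^5 - 24*v^4 + 27*v^3 + 78*v^2 - 156*v + 72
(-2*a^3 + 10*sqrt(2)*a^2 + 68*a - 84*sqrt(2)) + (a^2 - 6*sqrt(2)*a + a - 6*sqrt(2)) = -2*a^3 + a^2 + 10*sqrt(2)*a^2 - 6*sqrt(2)*a + 69*a - 90*sqrt(2)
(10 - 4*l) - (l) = 10 - 5*l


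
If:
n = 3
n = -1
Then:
No Solution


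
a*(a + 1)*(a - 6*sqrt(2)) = a^3 - 6*sqrt(2)*a^2 + a^2 - 6*sqrt(2)*a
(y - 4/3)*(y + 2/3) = y^2 - 2*y/3 - 8/9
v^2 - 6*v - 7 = (v - 7)*(v + 1)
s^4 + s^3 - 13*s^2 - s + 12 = (s - 3)*(s - 1)*(s + 1)*(s + 4)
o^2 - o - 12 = (o - 4)*(o + 3)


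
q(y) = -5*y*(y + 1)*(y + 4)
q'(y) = -5*y*(y + 1) - 5*y*(y + 4) - 5*(y + 1)*(y + 4)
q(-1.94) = -18.78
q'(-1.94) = 20.55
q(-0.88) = 1.65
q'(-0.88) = 12.38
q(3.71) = -673.63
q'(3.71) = -411.96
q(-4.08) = 5.03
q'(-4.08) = -65.70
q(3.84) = -728.56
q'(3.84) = -433.18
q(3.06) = -438.55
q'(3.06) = -313.45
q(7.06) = -3146.77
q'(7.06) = -1120.65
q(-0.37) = 4.23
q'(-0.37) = -3.55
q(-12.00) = 5280.00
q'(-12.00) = -1580.00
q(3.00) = -420.00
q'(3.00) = -305.00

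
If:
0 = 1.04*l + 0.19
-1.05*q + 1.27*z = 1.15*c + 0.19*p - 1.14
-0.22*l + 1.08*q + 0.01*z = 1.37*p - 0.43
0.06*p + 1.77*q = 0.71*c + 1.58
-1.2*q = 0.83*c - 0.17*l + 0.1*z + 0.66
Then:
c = -1.20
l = -0.18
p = 0.64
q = 0.39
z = -1.57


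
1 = 1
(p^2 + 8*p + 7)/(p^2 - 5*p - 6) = (p + 7)/(p - 6)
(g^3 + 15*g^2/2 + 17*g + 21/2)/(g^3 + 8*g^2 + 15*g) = (2*g^2 + 9*g + 7)/(2*g*(g + 5))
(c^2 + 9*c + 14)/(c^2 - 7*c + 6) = (c^2 + 9*c + 14)/(c^2 - 7*c + 6)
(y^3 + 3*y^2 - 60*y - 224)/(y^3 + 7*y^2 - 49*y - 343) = (y^2 - 4*y - 32)/(y^2 - 49)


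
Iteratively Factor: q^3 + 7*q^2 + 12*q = (q)*(q^2 + 7*q + 12) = q*(q + 3)*(q + 4)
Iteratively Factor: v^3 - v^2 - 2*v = (v + 1)*(v^2 - 2*v) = v*(v + 1)*(v - 2)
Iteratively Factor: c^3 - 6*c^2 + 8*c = (c - 4)*(c^2 - 2*c) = c*(c - 4)*(c - 2)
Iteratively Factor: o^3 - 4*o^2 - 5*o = (o)*(o^2 - 4*o - 5) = o*(o - 5)*(o + 1)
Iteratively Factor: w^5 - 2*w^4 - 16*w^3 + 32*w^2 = (w + 4)*(w^4 - 6*w^3 + 8*w^2) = w*(w + 4)*(w^3 - 6*w^2 + 8*w) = w*(w - 2)*(w + 4)*(w^2 - 4*w) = w^2*(w - 2)*(w + 4)*(w - 4)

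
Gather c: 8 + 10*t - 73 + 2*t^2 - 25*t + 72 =2*t^2 - 15*t + 7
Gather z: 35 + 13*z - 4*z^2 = -4*z^2 + 13*z + 35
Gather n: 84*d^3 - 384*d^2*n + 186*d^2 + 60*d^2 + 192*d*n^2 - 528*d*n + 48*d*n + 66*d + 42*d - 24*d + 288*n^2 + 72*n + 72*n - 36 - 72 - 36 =84*d^3 + 246*d^2 + 84*d + n^2*(192*d + 288) + n*(-384*d^2 - 480*d + 144) - 144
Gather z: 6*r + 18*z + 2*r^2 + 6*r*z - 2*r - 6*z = 2*r^2 + 4*r + z*(6*r + 12)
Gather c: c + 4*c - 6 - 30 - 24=5*c - 60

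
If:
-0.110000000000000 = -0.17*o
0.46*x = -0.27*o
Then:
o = 0.65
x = -0.38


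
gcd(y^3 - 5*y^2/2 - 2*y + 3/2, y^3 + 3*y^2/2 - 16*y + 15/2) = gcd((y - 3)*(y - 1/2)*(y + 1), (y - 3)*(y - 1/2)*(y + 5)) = y^2 - 7*y/2 + 3/2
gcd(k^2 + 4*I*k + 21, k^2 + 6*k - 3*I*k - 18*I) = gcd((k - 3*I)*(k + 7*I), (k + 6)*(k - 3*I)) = k - 3*I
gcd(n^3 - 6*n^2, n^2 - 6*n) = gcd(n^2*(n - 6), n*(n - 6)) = n^2 - 6*n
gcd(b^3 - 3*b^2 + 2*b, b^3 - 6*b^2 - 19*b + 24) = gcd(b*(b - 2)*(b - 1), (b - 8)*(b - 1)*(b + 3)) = b - 1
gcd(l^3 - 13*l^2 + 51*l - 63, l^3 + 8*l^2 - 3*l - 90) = l - 3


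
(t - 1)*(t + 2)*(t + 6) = t^3 + 7*t^2 + 4*t - 12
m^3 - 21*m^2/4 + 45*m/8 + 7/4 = (m - 7/2)*(m - 2)*(m + 1/4)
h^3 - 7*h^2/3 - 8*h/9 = h*(h - 8/3)*(h + 1/3)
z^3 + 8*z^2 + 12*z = z*(z + 2)*(z + 6)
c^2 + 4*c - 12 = (c - 2)*(c + 6)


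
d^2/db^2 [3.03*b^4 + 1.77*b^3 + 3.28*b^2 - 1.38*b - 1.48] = 36.36*b^2 + 10.62*b + 6.56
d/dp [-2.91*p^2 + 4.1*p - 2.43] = 4.1 - 5.82*p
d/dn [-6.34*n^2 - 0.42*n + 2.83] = -12.68*n - 0.42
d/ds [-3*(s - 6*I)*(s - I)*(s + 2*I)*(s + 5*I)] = -12*s^3 - 198*s - 84*I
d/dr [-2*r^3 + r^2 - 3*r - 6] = -6*r^2 + 2*r - 3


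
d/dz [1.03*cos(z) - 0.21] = -1.03*sin(z)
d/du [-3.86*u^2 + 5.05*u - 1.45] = 5.05 - 7.72*u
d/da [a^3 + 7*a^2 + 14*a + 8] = 3*a^2 + 14*a + 14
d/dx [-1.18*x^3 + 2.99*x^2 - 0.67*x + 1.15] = -3.54*x^2 + 5.98*x - 0.67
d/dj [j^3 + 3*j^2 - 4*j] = 3*j^2 + 6*j - 4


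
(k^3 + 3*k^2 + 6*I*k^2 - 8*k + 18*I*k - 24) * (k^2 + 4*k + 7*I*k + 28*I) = k^5 + 7*k^4 + 13*I*k^4 - 38*k^3 + 91*I*k^3 - 350*k^2 + 100*I*k^2 - 600*k - 392*I*k - 672*I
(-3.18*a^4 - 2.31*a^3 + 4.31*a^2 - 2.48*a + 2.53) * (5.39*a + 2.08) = -17.1402*a^5 - 19.0653*a^4 + 18.4261*a^3 - 4.4024*a^2 + 8.4783*a + 5.2624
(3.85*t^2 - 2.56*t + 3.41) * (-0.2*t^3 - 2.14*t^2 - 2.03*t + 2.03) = -0.77*t^5 - 7.727*t^4 - 3.0191*t^3 + 5.7149*t^2 - 12.1191*t + 6.9223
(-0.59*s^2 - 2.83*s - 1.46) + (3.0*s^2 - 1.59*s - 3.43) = 2.41*s^2 - 4.42*s - 4.89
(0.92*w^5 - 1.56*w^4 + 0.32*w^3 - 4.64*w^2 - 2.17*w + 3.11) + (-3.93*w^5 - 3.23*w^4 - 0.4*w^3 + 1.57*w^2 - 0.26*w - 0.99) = -3.01*w^5 - 4.79*w^4 - 0.08*w^3 - 3.07*w^2 - 2.43*w + 2.12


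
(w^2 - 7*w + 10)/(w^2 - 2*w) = (w - 5)/w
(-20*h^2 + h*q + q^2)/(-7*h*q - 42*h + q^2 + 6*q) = (20*h^2 - h*q - q^2)/(7*h*q + 42*h - q^2 - 6*q)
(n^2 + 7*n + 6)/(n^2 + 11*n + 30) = (n + 1)/(n + 5)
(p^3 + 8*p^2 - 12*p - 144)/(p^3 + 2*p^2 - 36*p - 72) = (p^2 + 2*p - 24)/(p^2 - 4*p - 12)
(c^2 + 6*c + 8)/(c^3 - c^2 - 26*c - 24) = (c + 2)/(c^2 - 5*c - 6)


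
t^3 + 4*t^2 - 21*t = t*(t - 3)*(t + 7)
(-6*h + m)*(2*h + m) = -12*h^2 - 4*h*m + m^2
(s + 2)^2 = s^2 + 4*s + 4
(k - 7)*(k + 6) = k^2 - k - 42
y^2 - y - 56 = (y - 8)*(y + 7)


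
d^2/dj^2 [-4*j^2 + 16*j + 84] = -8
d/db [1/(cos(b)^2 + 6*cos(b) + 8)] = 2*(cos(b) + 3)*sin(b)/(cos(b)^2 + 6*cos(b) + 8)^2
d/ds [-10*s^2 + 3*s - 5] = 3 - 20*s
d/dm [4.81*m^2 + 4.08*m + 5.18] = 9.62*m + 4.08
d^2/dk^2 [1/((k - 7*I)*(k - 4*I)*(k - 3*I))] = 2*(6*k^4 - 112*I*k^3 - 771*k^2 + 2310*I*k + 2545)/(k^9 - 42*I*k^8 - 771*k^7 + 8120*I*k^6 + 54087*k^5 - 236418*I*k^4 - 678565*k^3 + 1234044*I*k^2 + 1291248*k - 592704*I)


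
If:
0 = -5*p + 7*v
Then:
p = 7*v/5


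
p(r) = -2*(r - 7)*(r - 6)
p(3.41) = -18.60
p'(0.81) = 22.76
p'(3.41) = 12.36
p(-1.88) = -139.95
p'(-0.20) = 26.80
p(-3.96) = -218.32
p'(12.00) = -22.00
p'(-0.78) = 29.12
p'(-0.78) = 29.12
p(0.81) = -64.25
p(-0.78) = -105.50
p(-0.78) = -105.50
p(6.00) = 0.00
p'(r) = 26 - 4*r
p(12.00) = -60.00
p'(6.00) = 2.00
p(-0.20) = -89.28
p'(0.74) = 23.04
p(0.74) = -65.86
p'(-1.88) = 33.52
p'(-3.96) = 41.84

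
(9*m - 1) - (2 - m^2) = m^2 + 9*m - 3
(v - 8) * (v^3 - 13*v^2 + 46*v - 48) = v^4 - 21*v^3 + 150*v^2 - 416*v + 384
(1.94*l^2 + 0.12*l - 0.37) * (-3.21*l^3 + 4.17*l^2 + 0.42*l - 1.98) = -6.2274*l^5 + 7.7046*l^4 + 2.5029*l^3 - 5.3337*l^2 - 0.393*l + 0.7326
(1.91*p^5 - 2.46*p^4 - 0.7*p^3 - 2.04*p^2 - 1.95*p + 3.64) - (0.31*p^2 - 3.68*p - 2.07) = 1.91*p^5 - 2.46*p^4 - 0.7*p^3 - 2.35*p^2 + 1.73*p + 5.71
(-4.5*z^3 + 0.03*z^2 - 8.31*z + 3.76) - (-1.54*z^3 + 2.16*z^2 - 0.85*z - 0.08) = -2.96*z^3 - 2.13*z^2 - 7.46*z + 3.84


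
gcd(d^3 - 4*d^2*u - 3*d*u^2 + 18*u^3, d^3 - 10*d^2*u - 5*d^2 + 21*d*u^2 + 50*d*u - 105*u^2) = -d + 3*u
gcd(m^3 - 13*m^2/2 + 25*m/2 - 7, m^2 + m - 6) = m - 2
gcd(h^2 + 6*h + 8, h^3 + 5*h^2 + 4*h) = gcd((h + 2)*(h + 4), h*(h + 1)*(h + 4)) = h + 4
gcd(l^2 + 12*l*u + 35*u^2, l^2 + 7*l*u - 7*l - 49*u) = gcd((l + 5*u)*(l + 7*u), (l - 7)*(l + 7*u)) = l + 7*u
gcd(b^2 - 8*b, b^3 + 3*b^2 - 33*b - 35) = 1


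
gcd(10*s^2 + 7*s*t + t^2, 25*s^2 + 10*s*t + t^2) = 5*s + t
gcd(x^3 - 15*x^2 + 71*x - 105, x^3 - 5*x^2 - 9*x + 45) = x^2 - 8*x + 15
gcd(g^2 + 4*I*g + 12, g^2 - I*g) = 1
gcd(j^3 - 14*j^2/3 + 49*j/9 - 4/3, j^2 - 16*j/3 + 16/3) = j - 4/3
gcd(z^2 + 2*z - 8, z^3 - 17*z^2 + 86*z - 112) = z - 2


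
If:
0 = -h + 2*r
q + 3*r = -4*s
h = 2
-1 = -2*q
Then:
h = 2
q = 1/2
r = 1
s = -7/8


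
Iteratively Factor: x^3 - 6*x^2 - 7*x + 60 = (x + 3)*(x^2 - 9*x + 20) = (x - 4)*(x + 3)*(x - 5)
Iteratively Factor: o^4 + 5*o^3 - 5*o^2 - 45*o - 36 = (o - 3)*(o^3 + 8*o^2 + 19*o + 12) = (o - 3)*(o + 4)*(o^2 + 4*o + 3) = (o - 3)*(o + 1)*(o + 4)*(o + 3)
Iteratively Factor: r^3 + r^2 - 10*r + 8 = (r - 1)*(r^2 + 2*r - 8) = (r - 2)*(r - 1)*(r + 4)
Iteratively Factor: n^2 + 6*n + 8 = (n + 2)*(n + 4)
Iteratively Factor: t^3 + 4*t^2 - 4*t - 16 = (t + 4)*(t^2 - 4) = (t + 2)*(t + 4)*(t - 2)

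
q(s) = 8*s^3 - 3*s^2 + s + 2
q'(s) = 24*s^2 - 6*s + 1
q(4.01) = 473.62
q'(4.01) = 362.86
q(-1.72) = -49.30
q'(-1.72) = 82.32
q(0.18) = 2.13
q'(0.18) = 0.70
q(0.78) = 4.75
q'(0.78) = 10.92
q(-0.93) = -7.96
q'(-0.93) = 27.34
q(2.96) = 186.15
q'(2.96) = 193.52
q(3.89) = 431.40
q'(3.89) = 340.83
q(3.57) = 331.33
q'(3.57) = 285.46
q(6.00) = 1628.00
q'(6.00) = 829.00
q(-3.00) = -244.00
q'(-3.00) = 235.00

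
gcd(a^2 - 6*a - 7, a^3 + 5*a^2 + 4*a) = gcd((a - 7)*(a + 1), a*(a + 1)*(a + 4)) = a + 1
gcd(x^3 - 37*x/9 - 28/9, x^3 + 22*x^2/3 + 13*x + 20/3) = x^2 + 7*x/3 + 4/3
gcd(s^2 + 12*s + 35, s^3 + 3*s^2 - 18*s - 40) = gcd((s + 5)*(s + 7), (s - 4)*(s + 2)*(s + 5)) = s + 5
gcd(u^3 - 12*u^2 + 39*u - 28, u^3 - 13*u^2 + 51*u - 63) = u - 7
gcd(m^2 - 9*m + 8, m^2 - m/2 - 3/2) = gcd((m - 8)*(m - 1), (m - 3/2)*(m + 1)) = 1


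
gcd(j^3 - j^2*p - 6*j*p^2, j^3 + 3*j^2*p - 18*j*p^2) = -j^2 + 3*j*p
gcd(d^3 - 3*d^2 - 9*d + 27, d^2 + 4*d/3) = 1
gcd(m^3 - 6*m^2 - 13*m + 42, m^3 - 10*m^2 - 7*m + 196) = m - 7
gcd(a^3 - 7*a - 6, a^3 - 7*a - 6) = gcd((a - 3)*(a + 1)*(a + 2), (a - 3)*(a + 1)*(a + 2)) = a^3 - 7*a - 6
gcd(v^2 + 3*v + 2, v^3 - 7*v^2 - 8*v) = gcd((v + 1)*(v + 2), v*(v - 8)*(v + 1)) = v + 1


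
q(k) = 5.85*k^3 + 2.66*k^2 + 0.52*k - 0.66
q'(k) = 17.55*k^2 + 5.32*k + 0.52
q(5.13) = 861.79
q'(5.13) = 489.67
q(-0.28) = -0.73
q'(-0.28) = 0.41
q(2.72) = 138.16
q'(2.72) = 144.83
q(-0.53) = -1.06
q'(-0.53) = 2.63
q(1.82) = 44.36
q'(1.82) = 68.34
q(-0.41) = -0.83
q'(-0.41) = 1.29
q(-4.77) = -577.53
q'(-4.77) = 374.46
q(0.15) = -0.50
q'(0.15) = 1.71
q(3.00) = 182.79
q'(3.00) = 174.43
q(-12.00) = -9732.66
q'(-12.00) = 2463.88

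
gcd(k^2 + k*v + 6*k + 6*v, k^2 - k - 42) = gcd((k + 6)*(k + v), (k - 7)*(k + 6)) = k + 6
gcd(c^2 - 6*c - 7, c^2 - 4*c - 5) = c + 1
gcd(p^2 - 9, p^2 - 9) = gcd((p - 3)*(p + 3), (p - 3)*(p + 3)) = p^2 - 9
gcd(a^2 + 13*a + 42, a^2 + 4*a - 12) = a + 6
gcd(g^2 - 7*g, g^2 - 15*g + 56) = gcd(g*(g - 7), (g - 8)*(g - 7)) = g - 7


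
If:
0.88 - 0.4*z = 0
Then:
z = 2.20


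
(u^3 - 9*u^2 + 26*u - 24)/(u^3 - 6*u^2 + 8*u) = (u - 3)/u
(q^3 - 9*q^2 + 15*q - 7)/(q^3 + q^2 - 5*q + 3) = (q - 7)/(q + 3)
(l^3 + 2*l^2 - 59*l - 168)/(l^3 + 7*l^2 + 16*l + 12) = (l^2 - l - 56)/(l^2 + 4*l + 4)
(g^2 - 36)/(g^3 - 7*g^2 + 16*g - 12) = (g^2 - 36)/(g^3 - 7*g^2 + 16*g - 12)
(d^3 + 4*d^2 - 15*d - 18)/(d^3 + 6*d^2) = 1 - 2/d - 3/d^2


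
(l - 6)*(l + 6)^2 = l^3 + 6*l^2 - 36*l - 216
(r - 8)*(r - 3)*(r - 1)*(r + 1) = r^4 - 11*r^3 + 23*r^2 + 11*r - 24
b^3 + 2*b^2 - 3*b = b*(b - 1)*(b + 3)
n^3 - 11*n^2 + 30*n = n*(n - 6)*(n - 5)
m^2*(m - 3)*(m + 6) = m^4 + 3*m^3 - 18*m^2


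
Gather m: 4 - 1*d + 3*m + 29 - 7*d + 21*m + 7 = -8*d + 24*m + 40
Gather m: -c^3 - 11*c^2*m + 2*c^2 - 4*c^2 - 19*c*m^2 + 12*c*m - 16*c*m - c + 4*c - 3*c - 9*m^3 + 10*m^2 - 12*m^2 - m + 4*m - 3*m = -c^3 - 2*c^2 - 9*m^3 + m^2*(-19*c - 2) + m*(-11*c^2 - 4*c)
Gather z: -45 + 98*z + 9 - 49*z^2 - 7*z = -49*z^2 + 91*z - 36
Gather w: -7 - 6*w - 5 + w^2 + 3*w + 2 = w^2 - 3*w - 10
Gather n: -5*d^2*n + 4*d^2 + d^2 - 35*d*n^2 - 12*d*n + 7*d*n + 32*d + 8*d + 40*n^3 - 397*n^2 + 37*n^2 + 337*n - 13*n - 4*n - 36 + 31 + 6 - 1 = 5*d^2 + 40*d + 40*n^3 + n^2*(-35*d - 360) + n*(-5*d^2 - 5*d + 320)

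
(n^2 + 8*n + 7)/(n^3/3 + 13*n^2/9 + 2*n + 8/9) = 9*(n + 7)/(3*n^2 + 10*n + 8)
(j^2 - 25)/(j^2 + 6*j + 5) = (j - 5)/(j + 1)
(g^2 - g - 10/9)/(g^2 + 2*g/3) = (g - 5/3)/g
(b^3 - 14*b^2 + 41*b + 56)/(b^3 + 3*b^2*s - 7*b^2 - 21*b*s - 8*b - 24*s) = (b - 7)/(b + 3*s)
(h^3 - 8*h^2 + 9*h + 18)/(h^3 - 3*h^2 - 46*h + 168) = (h^2 - 2*h - 3)/(h^2 + 3*h - 28)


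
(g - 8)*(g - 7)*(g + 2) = g^3 - 13*g^2 + 26*g + 112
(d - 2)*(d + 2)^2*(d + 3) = d^4 + 5*d^3 + 2*d^2 - 20*d - 24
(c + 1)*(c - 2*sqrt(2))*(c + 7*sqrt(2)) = c^3 + c^2 + 5*sqrt(2)*c^2 - 28*c + 5*sqrt(2)*c - 28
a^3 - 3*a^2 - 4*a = a*(a - 4)*(a + 1)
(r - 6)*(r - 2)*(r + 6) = r^3 - 2*r^2 - 36*r + 72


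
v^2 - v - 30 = (v - 6)*(v + 5)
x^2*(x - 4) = x^3 - 4*x^2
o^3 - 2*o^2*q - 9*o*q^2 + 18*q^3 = (o - 3*q)*(o - 2*q)*(o + 3*q)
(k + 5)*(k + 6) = k^2 + 11*k + 30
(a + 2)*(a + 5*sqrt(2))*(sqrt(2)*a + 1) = sqrt(2)*a^3 + 2*sqrt(2)*a^2 + 11*a^2 + 5*sqrt(2)*a + 22*a + 10*sqrt(2)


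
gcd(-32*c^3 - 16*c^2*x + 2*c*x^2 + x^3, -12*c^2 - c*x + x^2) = -4*c + x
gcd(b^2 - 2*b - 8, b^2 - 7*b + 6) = 1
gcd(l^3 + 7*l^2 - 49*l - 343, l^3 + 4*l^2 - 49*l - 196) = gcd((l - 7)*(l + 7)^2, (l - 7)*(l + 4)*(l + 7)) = l^2 - 49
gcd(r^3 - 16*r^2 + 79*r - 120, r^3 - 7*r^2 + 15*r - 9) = r - 3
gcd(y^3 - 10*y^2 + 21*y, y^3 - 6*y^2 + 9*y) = y^2 - 3*y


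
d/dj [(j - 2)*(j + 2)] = 2*j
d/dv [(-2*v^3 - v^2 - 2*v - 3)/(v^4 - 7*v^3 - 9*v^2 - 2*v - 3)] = v*(2*v^5 + 2*v^4 + 17*v^3 - 8*v^2 - 61*v - 48)/(v^8 - 14*v^7 + 31*v^6 + 122*v^5 + 103*v^4 + 78*v^3 + 58*v^2 + 12*v + 9)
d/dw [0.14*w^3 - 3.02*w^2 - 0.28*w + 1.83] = 0.42*w^2 - 6.04*w - 0.28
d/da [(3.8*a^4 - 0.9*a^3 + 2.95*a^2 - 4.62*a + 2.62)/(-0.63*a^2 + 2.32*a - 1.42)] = (-4.788*a^5 + 27.015*a^4 - 25.76*a^3 + 7.7674*a^2 - 5.0768*a + 0.481999999999999)/(0.3969*a^4 - 2.9232*a^3 + 7.1716*a^2 - 6.5888*a + 2.0164)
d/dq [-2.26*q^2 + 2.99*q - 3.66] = 2.99 - 4.52*q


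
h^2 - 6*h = h*(h - 6)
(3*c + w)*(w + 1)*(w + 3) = 3*c*w^2 + 12*c*w + 9*c + w^3 + 4*w^2 + 3*w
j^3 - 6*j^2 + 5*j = j*(j - 5)*(j - 1)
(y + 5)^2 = y^2 + 10*y + 25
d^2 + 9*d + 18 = (d + 3)*(d + 6)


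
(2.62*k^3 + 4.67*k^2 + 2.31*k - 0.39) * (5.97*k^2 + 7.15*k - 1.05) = 15.6414*k^5 + 46.6129*k^4 + 44.4302*k^3 + 9.2847*k^2 - 5.214*k + 0.4095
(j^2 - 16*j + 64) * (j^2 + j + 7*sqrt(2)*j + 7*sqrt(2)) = j^4 - 15*j^3 + 7*sqrt(2)*j^3 - 105*sqrt(2)*j^2 + 48*j^2 + 64*j + 336*sqrt(2)*j + 448*sqrt(2)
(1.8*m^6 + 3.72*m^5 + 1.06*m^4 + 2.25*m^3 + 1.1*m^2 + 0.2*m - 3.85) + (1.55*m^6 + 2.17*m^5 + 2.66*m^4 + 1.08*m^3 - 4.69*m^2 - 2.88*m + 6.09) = 3.35*m^6 + 5.89*m^5 + 3.72*m^4 + 3.33*m^3 - 3.59*m^2 - 2.68*m + 2.24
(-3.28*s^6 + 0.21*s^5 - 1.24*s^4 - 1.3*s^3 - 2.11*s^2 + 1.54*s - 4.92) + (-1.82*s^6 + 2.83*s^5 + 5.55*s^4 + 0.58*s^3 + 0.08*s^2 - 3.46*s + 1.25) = -5.1*s^6 + 3.04*s^5 + 4.31*s^4 - 0.72*s^3 - 2.03*s^2 - 1.92*s - 3.67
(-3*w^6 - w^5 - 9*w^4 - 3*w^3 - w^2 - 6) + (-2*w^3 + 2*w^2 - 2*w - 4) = -3*w^6 - w^5 - 9*w^4 - 5*w^3 + w^2 - 2*w - 10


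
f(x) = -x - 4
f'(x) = -1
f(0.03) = -4.03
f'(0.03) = -1.00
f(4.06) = -8.06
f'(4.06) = -1.00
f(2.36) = -6.36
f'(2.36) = -1.00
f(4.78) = -8.78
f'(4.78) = -1.00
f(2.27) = -6.27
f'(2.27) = -1.00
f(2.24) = -6.24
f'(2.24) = -1.00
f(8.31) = -12.31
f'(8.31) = -1.00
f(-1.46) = -2.54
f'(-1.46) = -1.00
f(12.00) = -16.00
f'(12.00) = -1.00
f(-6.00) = 2.00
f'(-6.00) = -1.00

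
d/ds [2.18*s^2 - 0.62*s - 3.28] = 4.36*s - 0.62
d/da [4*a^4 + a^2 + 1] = 16*a^3 + 2*a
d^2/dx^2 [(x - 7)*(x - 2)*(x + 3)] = 6*x - 12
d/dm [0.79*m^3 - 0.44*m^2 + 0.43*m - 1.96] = 2.37*m^2 - 0.88*m + 0.43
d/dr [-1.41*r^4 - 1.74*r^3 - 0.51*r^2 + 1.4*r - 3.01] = -5.64*r^3 - 5.22*r^2 - 1.02*r + 1.4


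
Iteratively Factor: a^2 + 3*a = (a)*(a + 3)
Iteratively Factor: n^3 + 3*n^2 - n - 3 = (n + 1)*(n^2 + 2*n - 3) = (n + 1)*(n + 3)*(n - 1)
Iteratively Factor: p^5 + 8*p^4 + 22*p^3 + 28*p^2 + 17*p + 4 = (p + 1)*(p^4 + 7*p^3 + 15*p^2 + 13*p + 4) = (p + 1)*(p + 4)*(p^3 + 3*p^2 + 3*p + 1) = (p + 1)^2*(p + 4)*(p^2 + 2*p + 1) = (p + 1)^3*(p + 4)*(p + 1)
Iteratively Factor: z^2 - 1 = (z - 1)*(z + 1)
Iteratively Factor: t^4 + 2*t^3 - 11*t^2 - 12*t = (t + 4)*(t^3 - 2*t^2 - 3*t) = t*(t + 4)*(t^2 - 2*t - 3) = t*(t - 3)*(t + 4)*(t + 1)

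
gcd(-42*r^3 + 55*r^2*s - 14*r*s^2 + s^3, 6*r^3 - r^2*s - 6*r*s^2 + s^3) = 6*r^2 - 7*r*s + s^2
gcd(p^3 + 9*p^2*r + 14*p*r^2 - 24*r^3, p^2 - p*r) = p - r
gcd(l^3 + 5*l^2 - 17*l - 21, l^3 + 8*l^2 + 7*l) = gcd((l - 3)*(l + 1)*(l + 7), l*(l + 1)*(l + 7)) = l^2 + 8*l + 7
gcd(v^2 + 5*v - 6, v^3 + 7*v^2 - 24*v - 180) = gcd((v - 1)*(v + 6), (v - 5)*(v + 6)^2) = v + 6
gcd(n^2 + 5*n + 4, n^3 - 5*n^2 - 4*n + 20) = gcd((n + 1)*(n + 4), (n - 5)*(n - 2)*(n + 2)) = 1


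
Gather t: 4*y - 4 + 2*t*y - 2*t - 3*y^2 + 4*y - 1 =t*(2*y - 2) - 3*y^2 + 8*y - 5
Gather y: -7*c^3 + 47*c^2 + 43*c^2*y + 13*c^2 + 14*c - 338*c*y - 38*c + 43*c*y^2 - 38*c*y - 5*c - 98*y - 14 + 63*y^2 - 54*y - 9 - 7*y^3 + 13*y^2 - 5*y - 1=-7*c^3 + 60*c^2 - 29*c - 7*y^3 + y^2*(43*c + 76) + y*(43*c^2 - 376*c - 157) - 24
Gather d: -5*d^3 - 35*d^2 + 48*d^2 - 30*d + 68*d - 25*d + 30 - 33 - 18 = -5*d^3 + 13*d^2 + 13*d - 21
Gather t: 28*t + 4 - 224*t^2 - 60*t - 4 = -224*t^2 - 32*t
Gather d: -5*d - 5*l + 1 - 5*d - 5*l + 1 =-10*d - 10*l + 2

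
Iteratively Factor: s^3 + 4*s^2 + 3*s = (s)*(s^2 + 4*s + 3) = s*(s + 3)*(s + 1)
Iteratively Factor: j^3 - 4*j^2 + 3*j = (j - 1)*(j^2 - 3*j) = j*(j - 1)*(j - 3)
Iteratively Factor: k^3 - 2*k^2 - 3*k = (k - 3)*(k^2 + k) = k*(k - 3)*(k + 1)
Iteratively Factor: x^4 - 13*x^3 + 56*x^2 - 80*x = (x - 4)*(x^3 - 9*x^2 + 20*x) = x*(x - 4)*(x^2 - 9*x + 20) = x*(x - 4)^2*(x - 5)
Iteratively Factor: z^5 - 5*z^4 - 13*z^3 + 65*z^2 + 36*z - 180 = (z - 2)*(z^4 - 3*z^3 - 19*z^2 + 27*z + 90) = (z - 2)*(z + 2)*(z^3 - 5*z^2 - 9*z + 45) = (z - 5)*(z - 2)*(z + 2)*(z^2 - 9) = (z - 5)*(z - 2)*(z + 2)*(z + 3)*(z - 3)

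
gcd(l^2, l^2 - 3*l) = l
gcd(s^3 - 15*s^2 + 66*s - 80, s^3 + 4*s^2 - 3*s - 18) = s - 2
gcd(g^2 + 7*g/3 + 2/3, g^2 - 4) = g + 2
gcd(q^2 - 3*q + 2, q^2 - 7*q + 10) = q - 2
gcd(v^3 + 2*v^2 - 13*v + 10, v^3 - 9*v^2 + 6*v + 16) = v - 2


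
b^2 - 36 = (b - 6)*(b + 6)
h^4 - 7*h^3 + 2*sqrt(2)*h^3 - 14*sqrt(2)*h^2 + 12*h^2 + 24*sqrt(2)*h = h*(h - 4)*(h - 3)*(h + 2*sqrt(2))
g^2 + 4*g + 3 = (g + 1)*(g + 3)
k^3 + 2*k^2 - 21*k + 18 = (k - 3)*(k - 1)*(k + 6)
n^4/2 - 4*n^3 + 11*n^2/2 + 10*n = n*(n/2 + 1/2)*(n - 5)*(n - 4)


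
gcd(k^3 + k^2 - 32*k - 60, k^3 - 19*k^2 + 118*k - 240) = k - 6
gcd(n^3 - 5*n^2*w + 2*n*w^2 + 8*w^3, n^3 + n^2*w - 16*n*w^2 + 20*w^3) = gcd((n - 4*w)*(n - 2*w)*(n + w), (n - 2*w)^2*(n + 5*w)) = -n + 2*w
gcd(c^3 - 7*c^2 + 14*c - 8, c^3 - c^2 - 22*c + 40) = c^2 - 6*c + 8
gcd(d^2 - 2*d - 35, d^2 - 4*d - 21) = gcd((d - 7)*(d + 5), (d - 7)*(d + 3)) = d - 7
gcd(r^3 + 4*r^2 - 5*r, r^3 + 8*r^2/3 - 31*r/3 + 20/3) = r^2 + 4*r - 5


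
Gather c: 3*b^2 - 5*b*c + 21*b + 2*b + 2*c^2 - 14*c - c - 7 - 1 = 3*b^2 + 23*b + 2*c^2 + c*(-5*b - 15) - 8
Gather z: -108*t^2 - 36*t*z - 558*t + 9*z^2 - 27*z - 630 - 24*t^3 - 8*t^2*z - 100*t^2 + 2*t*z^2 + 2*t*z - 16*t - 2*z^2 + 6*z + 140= -24*t^3 - 208*t^2 - 574*t + z^2*(2*t + 7) + z*(-8*t^2 - 34*t - 21) - 490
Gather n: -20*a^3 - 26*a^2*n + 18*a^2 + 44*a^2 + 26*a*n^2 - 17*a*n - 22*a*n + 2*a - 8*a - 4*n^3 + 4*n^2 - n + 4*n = -20*a^3 + 62*a^2 - 6*a - 4*n^3 + n^2*(26*a + 4) + n*(-26*a^2 - 39*a + 3)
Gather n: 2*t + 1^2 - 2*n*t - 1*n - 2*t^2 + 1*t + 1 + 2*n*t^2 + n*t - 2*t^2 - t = n*(2*t^2 - t - 1) - 4*t^2 + 2*t + 2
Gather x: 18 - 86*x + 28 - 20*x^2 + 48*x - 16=-20*x^2 - 38*x + 30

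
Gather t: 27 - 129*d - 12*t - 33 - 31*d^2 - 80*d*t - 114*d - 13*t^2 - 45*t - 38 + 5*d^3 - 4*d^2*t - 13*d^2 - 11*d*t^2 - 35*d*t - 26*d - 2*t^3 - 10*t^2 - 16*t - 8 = 5*d^3 - 44*d^2 - 269*d - 2*t^3 + t^2*(-11*d - 23) + t*(-4*d^2 - 115*d - 73) - 52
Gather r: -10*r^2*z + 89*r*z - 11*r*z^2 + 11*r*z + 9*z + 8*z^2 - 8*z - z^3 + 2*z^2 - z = -10*r^2*z + r*(-11*z^2 + 100*z) - z^3 + 10*z^2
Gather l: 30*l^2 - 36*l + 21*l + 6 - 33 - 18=30*l^2 - 15*l - 45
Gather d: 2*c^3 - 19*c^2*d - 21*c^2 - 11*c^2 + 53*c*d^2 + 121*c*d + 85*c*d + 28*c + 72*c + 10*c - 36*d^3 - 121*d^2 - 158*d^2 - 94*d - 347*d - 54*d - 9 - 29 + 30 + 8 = 2*c^3 - 32*c^2 + 110*c - 36*d^3 + d^2*(53*c - 279) + d*(-19*c^2 + 206*c - 495)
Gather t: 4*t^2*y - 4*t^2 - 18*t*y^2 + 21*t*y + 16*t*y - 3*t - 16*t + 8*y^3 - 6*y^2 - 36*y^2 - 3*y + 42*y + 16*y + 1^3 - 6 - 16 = t^2*(4*y - 4) + t*(-18*y^2 + 37*y - 19) + 8*y^3 - 42*y^2 + 55*y - 21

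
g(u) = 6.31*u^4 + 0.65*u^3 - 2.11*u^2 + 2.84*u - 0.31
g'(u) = 25.24*u^3 + 1.95*u^2 - 4.22*u + 2.84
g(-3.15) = 570.75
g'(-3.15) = -753.42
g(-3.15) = 570.75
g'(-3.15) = -753.42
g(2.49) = 246.28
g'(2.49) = 394.08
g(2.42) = 219.83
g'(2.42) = 361.76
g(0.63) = 1.80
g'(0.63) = 7.27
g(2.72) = 350.27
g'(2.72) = 513.71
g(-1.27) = 7.76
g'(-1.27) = -40.36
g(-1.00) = 0.40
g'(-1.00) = -16.23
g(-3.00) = 465.74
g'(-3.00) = -648.43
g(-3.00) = 465.74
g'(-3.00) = -648.43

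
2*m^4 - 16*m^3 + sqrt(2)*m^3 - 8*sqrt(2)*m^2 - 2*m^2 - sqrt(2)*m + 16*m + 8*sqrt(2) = (m - 8)*(m - 1)*(sqrt(2)*m + 1)*(sqrt(2)*m + sqrt(2))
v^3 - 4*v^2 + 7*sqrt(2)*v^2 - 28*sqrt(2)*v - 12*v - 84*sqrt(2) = (v - 6)*(v + 2)*(v + 7*sqrt(2))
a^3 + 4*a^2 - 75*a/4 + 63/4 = (a - 3/2)^2*(a + 7)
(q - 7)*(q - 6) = q^2 - 13*q + 42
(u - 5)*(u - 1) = u^2 - 6*u + 5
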